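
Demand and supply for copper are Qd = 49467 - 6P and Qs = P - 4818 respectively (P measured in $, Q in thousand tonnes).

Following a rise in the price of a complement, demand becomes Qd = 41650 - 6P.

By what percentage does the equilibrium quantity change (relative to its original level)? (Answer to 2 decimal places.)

-38.02

Before the shock: 49467 - 6P = P - 4818 ⇒ 54285 = 7P ⇒ P = 7755, Q = 2937.
After the shift, demand is Qd = 41650 - 6P and supply is Qs = P - 4818.
New equilibrium: 41650 - 6P = P - 4818 ⇒ 46468 = 7P ⇒ P = 46468/7 ≈ 6638.2857, Q = 12742/7 ≈ 1820.2857.
%ΔQ = (1820.2857 − 2937) / 2937 × 100 = -38.02%.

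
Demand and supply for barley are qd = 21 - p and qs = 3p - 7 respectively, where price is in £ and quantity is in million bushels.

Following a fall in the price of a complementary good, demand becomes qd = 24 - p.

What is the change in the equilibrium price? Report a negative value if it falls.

+0.75

Initially, 21 - p = 3p - 7, so 28 = 4p and p = 7, q = 14.
The shock moves the curves to qd = 24 - p and qs = 3p - 7.
Equate the new curves: 24 - p = 3p - 7, giving 31 = 4p, p = 7.75, q = 16.25.
Δp = 7.75 − 7 = +0.75.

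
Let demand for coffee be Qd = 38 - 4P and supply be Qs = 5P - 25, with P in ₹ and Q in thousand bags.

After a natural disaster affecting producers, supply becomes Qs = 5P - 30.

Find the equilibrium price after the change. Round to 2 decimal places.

Solve the original market: 38 - 4P = 5P - 25, hence P = 7 and Q = 10.
The shock moves the curves to Qd = 38 - 4P and Qs = 5P - 30.
New equilibrium: 38 - 4P = 5P - 30 ⇒ 68 = 9P ⇒ P = 68/9 ≈ 7.5556, Q = 70/9 ≈ 7.7778.

7.56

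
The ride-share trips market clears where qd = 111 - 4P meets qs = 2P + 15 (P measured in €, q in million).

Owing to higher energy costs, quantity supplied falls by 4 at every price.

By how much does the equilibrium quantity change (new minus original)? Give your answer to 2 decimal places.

Solve the original market: 111 - 4P = 2P + 15, hence P = 16 and q = 47.
With the change applied: demand qd = 111 - 4P, supply qs = 2P + 11.
Equate the new curves: 111 - 4P = 2P + 11, giving 100 = 6P, P = 50/3 ≈ 16.6667, q = 133/3 ≈ 44.3333.
Δq = 44.3333 − 47 = -2.67.

-2.67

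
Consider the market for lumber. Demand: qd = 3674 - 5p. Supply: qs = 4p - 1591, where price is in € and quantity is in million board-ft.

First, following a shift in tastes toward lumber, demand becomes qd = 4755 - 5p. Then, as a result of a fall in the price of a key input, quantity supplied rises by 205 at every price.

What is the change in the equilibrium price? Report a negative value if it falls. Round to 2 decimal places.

Initially, 3674 - 5p = 4p - 1591, so 5265 = 9p and p = 585, q = 749.
With the change applied: demand qd = 4755 - 5p, supply qs = 4p - 1386.
New equilibrium: 4755 - 5p = 4p - 1386 ⇒ 6141 = 9p ⇒ p = 2047/3 ≈ 682.3333, q = 4030/3 ≈ 1343.3333.
Δp = 682.3333 − 585 = +97.33.

+97.33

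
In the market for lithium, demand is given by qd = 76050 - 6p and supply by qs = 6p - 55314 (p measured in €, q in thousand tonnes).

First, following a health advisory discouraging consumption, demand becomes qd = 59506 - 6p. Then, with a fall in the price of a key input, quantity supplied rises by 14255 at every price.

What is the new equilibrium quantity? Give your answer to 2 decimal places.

Original equilibrium: 76050 - 6p = 6p - 55314 gives 131364 = 12p, so p = 10947 and q = 10368.
After the shift, demand is qd = 59506 - 6p and supply is qs = 6p - 41059.
Setting them equal: 59506 - 6p = 6p - 41059 → 100565 = 12p, so p = 100565/12 ≈ 8380.4167 and q = 9223.5.

9223.50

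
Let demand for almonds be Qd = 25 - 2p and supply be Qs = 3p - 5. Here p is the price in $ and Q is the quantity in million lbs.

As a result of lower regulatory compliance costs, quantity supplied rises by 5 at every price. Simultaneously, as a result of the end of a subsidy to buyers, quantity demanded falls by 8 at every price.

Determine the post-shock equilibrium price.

3.4

Solve the original market: 25 - 2p = 3p - 5, hence p = 6 and Q = 13.
After the shift, demand is Qd = 17 - 2p and supply is Qs = 3p.
Clearing the new market: 17 - 2p = 3p, so p = 3.4 and Q = 10.2.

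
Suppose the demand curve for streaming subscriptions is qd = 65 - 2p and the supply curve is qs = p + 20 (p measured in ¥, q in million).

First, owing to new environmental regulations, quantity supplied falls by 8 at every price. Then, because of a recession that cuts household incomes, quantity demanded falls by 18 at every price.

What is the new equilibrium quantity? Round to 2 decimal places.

Original equilibrium: 65 - 2p = p + 20 gives 45 = 3p, so p = 15 and q = 35.
With the change applied: demand qd = 47 - 2p, supply qs = p + 12.
Clearing the new market: 47 - 2p = p + 12, so p = 35/3 ≈ 11.6667 and q = 71/3 ≈ 23.6667.

23.67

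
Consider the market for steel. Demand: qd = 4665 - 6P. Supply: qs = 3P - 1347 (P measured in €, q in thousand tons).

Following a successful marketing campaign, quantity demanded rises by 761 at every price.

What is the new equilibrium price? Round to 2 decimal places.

752.56

Before the shock: 4665 - 6P = 3P - 1347 ⇒ 6012 = 9P ⇒ P = 668, q = 657.
With the change applied: demand qd = 5426 - 6P, supply qs = 3P - 1347.
Clearing the new market: 5426 - 6P = 3P - 1347, so P = 6773/9 ≈ 752.5556 and q = 2732/3 ≈ 910.6667.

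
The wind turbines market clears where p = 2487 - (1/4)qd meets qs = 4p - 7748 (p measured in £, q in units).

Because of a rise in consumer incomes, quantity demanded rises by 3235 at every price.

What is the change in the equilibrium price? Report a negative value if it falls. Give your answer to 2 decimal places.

+404.38

Original equilibrium: 9948 - 4p = 4p - 7748 gives 17696 = 8p, so p = 2212 and q = 1100.
After the shift, demand is qd = 13183 - 4p and supply is qs = 4p - 7748.
Clearing the new market: 13183 - 4p = 4p - 7748, so p = 2616.375 and q = 2717.5.
Δp = 2616.375 − 2212 = +404.38.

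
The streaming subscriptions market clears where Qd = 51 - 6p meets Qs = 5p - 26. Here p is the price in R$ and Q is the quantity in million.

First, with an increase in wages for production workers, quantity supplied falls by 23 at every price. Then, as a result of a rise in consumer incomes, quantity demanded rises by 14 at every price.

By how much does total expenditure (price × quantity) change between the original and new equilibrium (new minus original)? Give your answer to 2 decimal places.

Solve the original market: 51 - 6p = 5p - 26, hence p = 7 and Q = 9.
With the change applied: demand Qd = 65 - 6p, supply Qs = 5p - 49.
Clearing the new market: 65 - 6p = 5p - 49, so p = 114/11 ≈ 10.3636 and Q = 31/11 ≈ 2.8182.
Expenditure moves from 7×9 = 63 to 10.3636×2.8182 = 29.2066; change = -33.79.

-33.79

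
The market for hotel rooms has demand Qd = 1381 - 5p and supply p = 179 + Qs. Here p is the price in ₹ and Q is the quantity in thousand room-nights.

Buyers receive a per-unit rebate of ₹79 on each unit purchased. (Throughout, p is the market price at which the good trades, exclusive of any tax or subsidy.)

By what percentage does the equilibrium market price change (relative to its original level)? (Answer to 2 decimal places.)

Solve the original market: 1381 - 5p = p - 179, hence p = 260 and Q = 81.
Since buyers' out-of-pocket price is the market price minus the rebate, the effective demand curve becomes Qd = 1776 - 5p.
New equilibrium: 1776 - 5p = p - 179 ⇒ 1955 = 6p ⇒ p = 1955/6 ≈ 325.8333, Q = 881/6 ≈ 146.8333.
%Δp = (325.8333 − 260) / 260 × 100 = +25.32%.

+25.32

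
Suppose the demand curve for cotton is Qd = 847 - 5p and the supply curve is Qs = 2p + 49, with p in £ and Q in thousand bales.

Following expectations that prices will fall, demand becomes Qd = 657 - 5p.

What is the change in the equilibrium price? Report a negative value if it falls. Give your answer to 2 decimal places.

-27.14

Initially, 847 - 5p = 2p + 49, so 798 = 7p and p = 114, Q = 277.
After the shift, demand is Qd = 657 - 5p and supply is Qs = 2p + 49.
Clearing the new market: 657 - 5p = 2p + 49, so p = 608/7 ≈ 86.8571 and Q = 1559/7 ≈ 222.7143.
Δp = 86.8571 − 114 = -27.14.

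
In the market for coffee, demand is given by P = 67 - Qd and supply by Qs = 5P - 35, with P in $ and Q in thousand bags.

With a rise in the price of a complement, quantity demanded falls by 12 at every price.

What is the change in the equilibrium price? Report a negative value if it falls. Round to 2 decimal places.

-2.00

Before the shock: 67 - P = 5P - 35 ⇒ 102 = 6P ⇒ P = 17, Q = 50.
The new curves are Qd = 55 - P (demand) and Qs = 5P - 35 (supply).
Clearing the new market: 55 - P = 5P - 35, so P = 15 and Q = 40.
ΔP = 15 − 17 = -2.00.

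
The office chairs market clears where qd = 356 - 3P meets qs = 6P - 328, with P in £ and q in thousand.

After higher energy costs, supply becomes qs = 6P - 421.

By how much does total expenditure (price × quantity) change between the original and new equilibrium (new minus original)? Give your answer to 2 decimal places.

Initially, 356 - 3P = 6P - 328, so 684 = 9P and P = 76, q = 128.
The new curves are qd = 356 - 3P (demand) and qs = 6P - 421 (supply).
New equilibrium: 356 - 3P = 6P - 421 ⇒ 777 = 9P ⇒ P = 259/3 ≈ 86.3333, q = 97.
Expenditure moves from 76×128 = 9728 to 86.3333×97 = 8374.3333; change = -1353.67.

-1353.67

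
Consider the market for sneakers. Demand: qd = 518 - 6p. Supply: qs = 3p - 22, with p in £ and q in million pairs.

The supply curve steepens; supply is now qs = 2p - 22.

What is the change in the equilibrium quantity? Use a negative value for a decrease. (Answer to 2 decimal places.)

-45.00

Original equilibrium: 518 - 6p = 3p - 22 gives 540 = 9p, so p = 60 and q = 158.
With the change applied: demand qd = 518 - 6p, supply qs = 2p - 22.
Clearing the new market: 518 - 6p = 2p - 22, so p = 67.5 and q = 113.
Δq = 113 − 158 = -45.00.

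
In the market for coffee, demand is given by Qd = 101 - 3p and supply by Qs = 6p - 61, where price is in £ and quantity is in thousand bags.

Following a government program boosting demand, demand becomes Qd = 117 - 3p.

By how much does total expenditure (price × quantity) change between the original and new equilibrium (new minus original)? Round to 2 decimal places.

Initially, 101 - 3p = 6p - 61, so 162 = 9p and p = 18, Q = 47.
With the change applied: demand Qd = 117 - 3p, supply Qs = 6p - 61.
Clearing the new market: 117 - 3p = 6p - 61, so p = 178/9 ≈ 19.7778 and Q = 173/3 ≈ 57.6667.
Expenditure moves from 18×47 = 846 to 19.7778×57.6667 = 1140.5185; change = +294.52.

+294.52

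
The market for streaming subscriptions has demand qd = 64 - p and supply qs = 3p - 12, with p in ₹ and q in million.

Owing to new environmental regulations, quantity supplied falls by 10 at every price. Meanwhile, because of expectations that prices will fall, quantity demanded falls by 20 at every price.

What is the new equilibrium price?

16.5

Before the shock: 64 - p = 3p - 12 ⇒ 76 = 4p ⇒ p = 19, q = 45.
With the change applied: demand qd = 44 - p, supply qs = 3p - 22.
New equilibrium: 44 - p = 3p - 22 ⇒ 66 = 4p ⇒ p = 16.5, q = 27.5.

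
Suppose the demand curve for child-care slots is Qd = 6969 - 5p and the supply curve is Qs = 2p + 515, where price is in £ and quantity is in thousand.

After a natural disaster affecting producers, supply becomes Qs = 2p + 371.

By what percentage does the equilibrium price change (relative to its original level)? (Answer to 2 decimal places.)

+2.23

Before the shock: 6969 - 5p = 2p + 515 ⇒ 6454 = 7p ⇒ p = 922, Q = 2359.
The new curves are Qd = 6969 - 5p (demand) and Qs = 2p + 371 (supply).
Equate the new curves: 6969 - 5p = 2p + 371, giving 6598 = 7p, p = 6598/7 ≈ 942.5714, Q = 15793/7 ≈ 2256.1429.
%Δp = (942.5714 − 922) / 922 × 100 = +2.23%.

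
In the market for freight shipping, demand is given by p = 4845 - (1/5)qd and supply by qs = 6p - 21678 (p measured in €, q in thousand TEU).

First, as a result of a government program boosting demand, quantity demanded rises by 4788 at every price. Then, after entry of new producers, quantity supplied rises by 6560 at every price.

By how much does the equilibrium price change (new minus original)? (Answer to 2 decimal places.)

Original equilibrium: 24225 - 5p = 6p - 21678 gives 45903 = 11p, so p = 4173 and q = 3360.
The new curves are qd = 29013 - 5p (demand) and qs = 6p - 15118 (supply).
Setting them equal: 29013 - 5p = 6p - 15118 → 44131 = 11p, so p = 44131/11 ≈ 4011.9091 and q = 98488/11 ≈ 8953.4545.
Δp = 4011.9091 − 4173 = -161.09.

-161.09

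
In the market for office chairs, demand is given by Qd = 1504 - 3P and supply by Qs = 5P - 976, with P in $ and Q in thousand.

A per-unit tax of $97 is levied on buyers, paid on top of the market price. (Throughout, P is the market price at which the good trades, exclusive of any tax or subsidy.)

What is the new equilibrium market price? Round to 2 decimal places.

273.63

Before the shock: 1504 - 3P = 5P - 976 ⇒ 2480 = 8P ⇒ P = 310, Q = 574.
Since buyers pay the price plus the tax, the effective demand curve becomes Qd = 1213 - 3P.
Clearing the new market: 1213 - 3P = 5P - 976, so P = 273.625 and Q = 392.125.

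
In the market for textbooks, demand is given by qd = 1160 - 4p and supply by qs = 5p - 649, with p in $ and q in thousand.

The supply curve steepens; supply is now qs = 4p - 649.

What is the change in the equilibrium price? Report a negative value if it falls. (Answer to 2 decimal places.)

Original equilibrium: 1160 - 4p = 5p - 649 gives 1809 = 9p, so p = 201 and q = 356.
With the change applied: demand qd = 1160 - 4p, supply qs = 4p - 649.
Clearing the new market: 1160 - 4p = 4p - 649, so p = 226.125 and q = 255.5.
Δp = 226.125 − 201 = +25.13.

+25.13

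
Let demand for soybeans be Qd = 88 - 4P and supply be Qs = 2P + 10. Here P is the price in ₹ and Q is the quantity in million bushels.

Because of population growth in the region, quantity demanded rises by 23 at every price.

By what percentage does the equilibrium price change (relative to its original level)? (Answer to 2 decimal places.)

+29.49

Before the shock: 88 - 4P = 2P + 10 ⇒ 78 = 6P ⇒ P = 13, Q = 36.
After the shift, demand is Qd = 111 - 4P and supply is Qs = 2P + 10.
Equate the new curves: 111 - 4P = 2P + 10, giving 101 = 6P, P = 101/6 ≈ 16.8333, Q = 131/3 ≈ 43.6667.
%ΔP = (16.8333 − 13) / 13 × 100 = +29.49%.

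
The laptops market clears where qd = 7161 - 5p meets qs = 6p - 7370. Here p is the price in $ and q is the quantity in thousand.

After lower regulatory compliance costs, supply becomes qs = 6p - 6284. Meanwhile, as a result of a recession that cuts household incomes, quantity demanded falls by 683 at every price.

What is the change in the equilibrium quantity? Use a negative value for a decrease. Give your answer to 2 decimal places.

+121.09

Initially, 7161 - 5p = 6p - 7370, so 14531 = 11p and p = 1321, q = 556.
The shock moves the curves to qd = 6478 - 5p and qs = 6p - 6284.
Setting them equal: 6478 - 5p = 6p - 6284 → 12762 = 11p, so p = 12762/11 ≈ 1160.1818 and q = 7448/11 ≈ 677.0909.
Δq = 677.0909 − 556 = +121.09.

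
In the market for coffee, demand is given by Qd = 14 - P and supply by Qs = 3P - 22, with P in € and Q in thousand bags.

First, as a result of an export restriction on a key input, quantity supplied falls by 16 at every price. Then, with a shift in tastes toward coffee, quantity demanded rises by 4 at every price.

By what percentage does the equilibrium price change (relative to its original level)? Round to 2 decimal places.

Initially, 14 - P = 3P - 22, so 36 = 4P and P = 9, Q = 5.
The new curves are Qd = 18 - P (demand) and Qs = 3P - 38 (supply).
Equate the new curves: 18 - P = 3P - 38, giving 56 = 4P, P = 14, Q = 4.
%ΔP = (14 − 9) / 9 × 100 = +55.56%.

+55.56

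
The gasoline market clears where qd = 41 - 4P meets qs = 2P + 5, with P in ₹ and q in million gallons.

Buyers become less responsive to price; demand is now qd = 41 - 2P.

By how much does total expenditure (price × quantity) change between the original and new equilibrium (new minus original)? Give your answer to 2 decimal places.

+105.00

Initially, 41 - 4P = 2P + 5, so 36 = 6P and P = 6, q = 17.
With the change applied: demand qd = 41 - 2P, supply qs = 2P + 5.
New equilibrium: 41 - 2P = 2P + 5 ⇒ 36 = 4P ⇒ P = 9, q = 23.
Expenditure moves from 6×17 = 102 to 9×23 = 207; change = +105.00.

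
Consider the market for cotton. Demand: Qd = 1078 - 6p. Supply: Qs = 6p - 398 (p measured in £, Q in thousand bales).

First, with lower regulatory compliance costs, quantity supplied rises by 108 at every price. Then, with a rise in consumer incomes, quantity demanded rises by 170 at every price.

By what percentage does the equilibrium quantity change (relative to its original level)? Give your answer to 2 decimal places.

+40.88

Solve the original market: 1078 - 6p = 6p - 398, hence p = 123 and Q = 340.
The new curves are Qd = 1248 - 6p (demand) and Qs = 6p - 290 (supply).
Clearing the new market: 1248 - 6p = 6p - 290, so p = 769/6 ≈ 128.1667 and Q = 479.
%ΔQ = (479 − 340) / 340 × 100 = +40.88%.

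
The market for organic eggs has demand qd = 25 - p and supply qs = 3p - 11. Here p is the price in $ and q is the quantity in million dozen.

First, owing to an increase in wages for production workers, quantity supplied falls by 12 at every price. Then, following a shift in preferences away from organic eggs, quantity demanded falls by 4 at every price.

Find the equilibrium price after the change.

11

Solve the original market: 25 - p = 3p - 11, hence p = 9 and q = 16.
The new curves are qd = 21 - p (demand) and qs = 3p - 23 (supply).
Equate the new curves: 21 - p = 3p - 23, giving 44 = 4p, p = 11, q = 10.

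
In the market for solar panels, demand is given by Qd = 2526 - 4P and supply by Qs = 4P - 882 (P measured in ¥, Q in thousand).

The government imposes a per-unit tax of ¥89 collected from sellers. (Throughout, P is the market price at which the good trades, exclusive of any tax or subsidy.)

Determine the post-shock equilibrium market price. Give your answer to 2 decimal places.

Solve the original market: 2526 - 4P = 4P - 882, hence P = 426 and Q = 822.
Since sellers keep the price net of the tax, the effective supply curve becomes Qs = 4P - 1238.
New equilibrium: 2526 - 4P = 4P - 1238 ⇒ 3764 = 8P ⇒ P = 470.5, Q = 644.

470.50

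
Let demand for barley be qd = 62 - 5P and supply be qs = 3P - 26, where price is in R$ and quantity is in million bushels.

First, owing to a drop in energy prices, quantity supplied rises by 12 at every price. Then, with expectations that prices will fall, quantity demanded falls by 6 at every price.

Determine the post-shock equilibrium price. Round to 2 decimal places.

8.75

Original equilibrium: 62 - 5P = 3P - 26 gives 88 = 8P, so P = 11 and q = 7.
The new curves are qd = 56 - 5P (demand) and qs = 3P - 14 (supply).
New equilibrium: 56 - 5P = 3P - 14 ⇒ 70 = 8P ⇒ P = 8.75, q = 12.25.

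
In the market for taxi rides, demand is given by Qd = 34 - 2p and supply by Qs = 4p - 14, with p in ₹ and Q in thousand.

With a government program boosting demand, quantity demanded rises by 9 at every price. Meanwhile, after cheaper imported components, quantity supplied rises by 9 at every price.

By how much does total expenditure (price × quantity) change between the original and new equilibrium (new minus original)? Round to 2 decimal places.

+72.00

Original equilibrium: 34 - 2p = 4p - 14 gives 48 = 6p, so p = 8 and Q = 18.
The new curves are Qd = 43 - 2p (demand) and Qs = 4p - 5 (supply).
Equate the new curves: 43 - 2p = 4p - 5, giving 48 = 6p, p = 8, Q = 27.
Expenditure moves from 8×18 = 144 to 8×27 = 216; change = +72.00.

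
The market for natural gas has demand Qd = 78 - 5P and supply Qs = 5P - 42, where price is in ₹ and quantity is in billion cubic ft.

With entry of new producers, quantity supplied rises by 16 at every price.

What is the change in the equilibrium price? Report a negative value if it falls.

Solve the original market: 78 - 5P = 5P - 42, hence P = 12 and Q = 18.
The new curves are Qd = 78 - 5P (demand) and Qs = 5P - 26 (supply).
Setting them equal: 78 - 5P = 5P - 26 → 104 = 10P, so P = 10.4 and Q = 26.
ΔP = 10.4 − 12 = -1.6.

-1.6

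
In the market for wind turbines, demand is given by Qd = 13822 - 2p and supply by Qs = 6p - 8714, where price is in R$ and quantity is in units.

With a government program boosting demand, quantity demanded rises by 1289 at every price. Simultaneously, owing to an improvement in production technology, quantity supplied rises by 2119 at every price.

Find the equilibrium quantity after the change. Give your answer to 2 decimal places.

Original equilibrium: 13822 - 2p = 6p - 8714 gives 22536 = 8p, so p = 2817 and Q = 8188.
The new curves are Qd = 15111 - 2p (demand) and Qs = 6p - 6595 (supply).
New equilibrium: 15111 - 2p = 6p - 6595 ⇒ 21706 = 8p ⇒ p = 2713.25, Q = 9684.5.

9684.50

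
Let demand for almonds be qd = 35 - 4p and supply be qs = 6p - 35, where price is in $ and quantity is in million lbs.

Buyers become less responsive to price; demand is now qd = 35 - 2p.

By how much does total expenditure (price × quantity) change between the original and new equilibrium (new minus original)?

Before the shock: 35 - 4p = 6p - 35 ⇒ 70 = 10p ⇒ p = 7, q = 7.
With the change applied: demand qd = 35 - 2p, supply qs = 6p - 35.
Clearing the new market: 35 - 2p = 6p - 35, so p = 8.75 and q = 17.5.
Expenditure moves from 7×7 = 49 to 8.75×17.5 = 153.125; change = +104.125.

+104.125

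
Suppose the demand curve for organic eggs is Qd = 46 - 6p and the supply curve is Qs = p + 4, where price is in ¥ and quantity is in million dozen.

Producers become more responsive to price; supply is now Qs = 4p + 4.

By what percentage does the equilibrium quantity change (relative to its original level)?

+108

Original equilibrium: 46 - 6p = p + 4 gives 42 = 7p, so p = 6 and Q = 10.
The new curves are Qd = 46 - 6p (demand) and Qs = 4p + 4 (supply).
Clearing the new market: 46 - 6p = 4p + 4, so p = 4.2 and Q = 20.8.
%ΔQ = (20.8 − 10) / 10 × 100 = +108%.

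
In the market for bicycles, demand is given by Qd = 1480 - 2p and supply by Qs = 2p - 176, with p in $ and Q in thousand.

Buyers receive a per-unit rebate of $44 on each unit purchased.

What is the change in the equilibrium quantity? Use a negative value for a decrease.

Original equilibrium: 1480 - 2p = 2p - 176 gives 1656 = 4p, so p = 414 and Q = 652.
Since buyers' out-of-pocket price is the market price minus the rebate, the effective demand curve becomes Qd = 1568 - 2p.
Clearing the new market: 1568 - 2p = 2p - 176, so p = 436 and Q = 696.
ΔQ = 696 − 652 = +44.

+44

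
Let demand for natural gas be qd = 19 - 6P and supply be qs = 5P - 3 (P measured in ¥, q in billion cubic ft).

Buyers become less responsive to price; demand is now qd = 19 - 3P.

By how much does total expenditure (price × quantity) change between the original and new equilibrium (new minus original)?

+15.5625

Solve the original market: 19 - 6P = 5P - 3, hence P = 2 and q = 7.
After the shift, demand is qd = 19 - 3P and supply is qs = 5P - 3.
Clearing the new market: 19 - 3P = 5P - 3, so P = 2.75 and q = 10.75.
Expenditure moves from 2×7 = 14 to 2.75×10.75 = 29.5625; change = +15.5625.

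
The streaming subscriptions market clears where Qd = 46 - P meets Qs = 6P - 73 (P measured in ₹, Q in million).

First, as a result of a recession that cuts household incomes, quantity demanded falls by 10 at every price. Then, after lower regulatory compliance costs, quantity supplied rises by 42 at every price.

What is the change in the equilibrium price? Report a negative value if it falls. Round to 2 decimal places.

-7.43

Before the shock: 46 - P = 6P - 73 ⇒ 119 = 7P ⇒ P = 17, Q = 29.
The new curves are Qd = 36 - P (demand) and Qs = 6P - 31 (supply).
Clearing the new market: 36 - P = 6P - 31, so P = 67/7 ≈ 9.5714 and Q = 185/7 ≈ 26.4286.
ΔP = 9.5714 − 17 = -7.43.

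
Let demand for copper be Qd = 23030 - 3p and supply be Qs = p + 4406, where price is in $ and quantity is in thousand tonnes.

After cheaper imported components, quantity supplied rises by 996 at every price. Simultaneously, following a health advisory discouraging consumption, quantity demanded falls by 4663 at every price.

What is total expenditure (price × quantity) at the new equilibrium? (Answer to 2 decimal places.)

28014934.06

Original equilibrium: 23030 - 3p = p + 4406 gives 18624 = 4p, so p = 4656 and Q = 9062.
After the shift, demand is Qd = 18367 - 3p and supply is Qs = p + 5402.
Clearing the new market: 18367 - 3p = p + 5402, so p = 3241.25 and Q = 8643.25.
New expenditure = 3241.25 × 8643.25 = 28014934.06.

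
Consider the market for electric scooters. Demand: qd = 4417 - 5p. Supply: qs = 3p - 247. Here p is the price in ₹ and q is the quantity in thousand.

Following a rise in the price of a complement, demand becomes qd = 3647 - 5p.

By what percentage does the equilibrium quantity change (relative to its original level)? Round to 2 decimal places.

-19.22

Before the shock: 4417 - 5p = 3p - 247 ⇒ 4664 = 8p ⇒ p = 583, q = 1502.
The shock moves the curves to qd = 3647 - 5p and qs = 3p - 247.
Equate the new curves: 3647 - 5p = 3p - 247, giving 3894 = 8p, p = 486.75, q = 1213.25.
%Δq = (1213.25 − 1502) / 1502 × 100 = -19.22%.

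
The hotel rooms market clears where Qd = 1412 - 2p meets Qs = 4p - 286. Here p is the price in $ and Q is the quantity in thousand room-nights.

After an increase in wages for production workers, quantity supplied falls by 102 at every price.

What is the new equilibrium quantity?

812

Initially, 1412 - 2p = 4p - 286, so 1698 = 6p and p = 283, Q = 846.
The new curves are Qd = 1412 - 2p (demand) and Qs = 4p - 388 (supply).
New equilibrium: 1412 - 2p = 4p - 388 ⇒ 1800 = 6p ⇒ p = 300, Q = 812.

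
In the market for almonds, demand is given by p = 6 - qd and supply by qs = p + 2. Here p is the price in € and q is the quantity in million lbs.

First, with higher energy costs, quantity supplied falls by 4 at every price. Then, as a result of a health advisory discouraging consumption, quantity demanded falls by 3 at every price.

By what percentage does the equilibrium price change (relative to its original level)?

+25

Initially, 6 - p = p + 2, so 4 = 2p and p = 2, q = 4.
The shock moves the curves to qd = 3 - p and qs = p - 2.
New equilibrium: 3 - p = p - 2 ⇒ 5 = 2p ⇒ p = 2.5, q = 0.5.
%Δp = (2.5 − 2) / 2 × 100 = +25%.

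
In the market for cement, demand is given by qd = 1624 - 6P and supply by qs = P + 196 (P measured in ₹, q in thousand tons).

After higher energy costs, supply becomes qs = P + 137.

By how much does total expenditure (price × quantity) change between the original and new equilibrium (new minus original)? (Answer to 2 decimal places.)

Initially, 1624 - 6P = P + 196, so 1428 = 7P and P = 204, q = 400.
After the shift, demand is qd = 1624 - 6P and supply is qs = P + 137.
Setting them equal: 1624 - 6P = P + 137 → 1487 = 7P, so P = 1487/7 ≈ 212.4286 and q = 2446/7 ≈ 349.4286.
Expenditure moves from 204×400 = 81600 to 212.4286×349.4286 = 74228.6122; change = -7371.39.

-7371.39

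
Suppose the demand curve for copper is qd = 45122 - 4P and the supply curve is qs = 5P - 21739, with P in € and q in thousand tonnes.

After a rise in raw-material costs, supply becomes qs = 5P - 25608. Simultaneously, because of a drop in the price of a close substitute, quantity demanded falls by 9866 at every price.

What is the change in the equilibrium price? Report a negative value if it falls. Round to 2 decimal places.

-666.33

Solve the original market: 45122 - 4P = 5P - 21739, hence P = 7429 and q = 15406.
After the shift, demand is qd = 35256 - 4P and supply is qs = 5P - 25608.
Equate the new curves: 35256 - 4P = 5P - 25608, giving 60864 = 9P, P = 20288/3 ≈ 6762.6667, q = 24616/3 ≈ 8205.3333.
ΔP = 6762.6667 − 7429 = -666.33.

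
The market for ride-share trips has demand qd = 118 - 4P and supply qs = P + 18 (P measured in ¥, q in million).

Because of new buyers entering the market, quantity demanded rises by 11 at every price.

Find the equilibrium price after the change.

Original equilibrium: 118 - 4P = P + 18 gives 100 = 5P, so P = 20 and q = 38.
After the shift, demand is qd = 129 - 4P and supply is qs = P + 18.
New equilibrium: 129 - 4P = P + 18 ⇒ 111 = 5P ⇒ P = 22.2, q = 40.2.

22.2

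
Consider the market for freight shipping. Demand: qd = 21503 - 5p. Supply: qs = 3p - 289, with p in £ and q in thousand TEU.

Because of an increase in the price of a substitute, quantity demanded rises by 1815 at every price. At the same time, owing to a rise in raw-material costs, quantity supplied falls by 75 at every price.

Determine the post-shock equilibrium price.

2960.25

Initially, 21503 - 5p = 3p - 289, so 21792 = 8p and p = 2724, q = 7883.
The new curves are qd = 23318 - 5p (demand) and qs = 3p - 364 (supply).
Equate the new curves: 23318 - 5p = 3p - 364, giving 23682 = 8p, p = 2960.25, q = 8516.75.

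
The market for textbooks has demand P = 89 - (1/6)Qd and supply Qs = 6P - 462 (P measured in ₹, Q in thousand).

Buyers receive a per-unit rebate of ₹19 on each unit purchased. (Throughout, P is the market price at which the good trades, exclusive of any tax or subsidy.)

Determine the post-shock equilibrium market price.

92.5

Original equilibrium: 534 - 6P = 6P - 462 gives 996 = 12P, so P = 83 and Q = 36.
Since buyers' out-of-pocket price is the market price minus the rebate, the effective demand curve becomes Qd = 648 - 6P.
Setting them equal: 648 - 6P = 6P - 462 → 1110 = 12P, so P = 92.5 and Q = 93.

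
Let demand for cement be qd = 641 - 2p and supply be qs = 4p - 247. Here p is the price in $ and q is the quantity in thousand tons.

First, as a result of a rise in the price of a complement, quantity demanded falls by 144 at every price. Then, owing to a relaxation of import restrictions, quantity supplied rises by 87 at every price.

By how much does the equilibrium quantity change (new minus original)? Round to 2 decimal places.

-67.00

Original equilibrium: 641 - 2p = 4p - 247 gives 888 = 6p, so p = 148 and q = 345.
The shock moves the curves to qd = 497 - 2p and qs = 4p - 160.
New equilibrium: 497 - 2p = 4p - 160 ⇒ 657 = 6p ⇒ p = 109.5, q = 278.
Δq = 278 − 345 = -67.00.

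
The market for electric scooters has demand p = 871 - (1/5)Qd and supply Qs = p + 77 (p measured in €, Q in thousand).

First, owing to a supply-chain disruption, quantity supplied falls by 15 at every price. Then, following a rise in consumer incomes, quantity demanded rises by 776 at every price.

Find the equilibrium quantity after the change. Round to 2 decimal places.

906.83

Solve the original market: 4355 - 5p = p + 77, hence p = 713 and Q = 790.
The shock moves the curves to Qd = 5131 - 5p and Qs = p + 62.
Setting them equal: 5131 - 5p = p + 62 → 5069 = 6p, so p = 5069/6 ≈ 844.8333 and Q = 5441/6 ≈ 906.8333.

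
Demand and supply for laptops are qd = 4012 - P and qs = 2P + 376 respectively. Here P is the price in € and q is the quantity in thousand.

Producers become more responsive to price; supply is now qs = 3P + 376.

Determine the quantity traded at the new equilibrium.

Solve the original market: 4012 - P = 2P + 376, hence P = 1212 and q = 2800.
With the change applied: demand qd = 4012 - P, supply qs = 3P + 376.
New equilibrium: 4012 - P = 3P + 376 ⇒ 3636 = 4P ⇒ P = 909, q = 3103.

3103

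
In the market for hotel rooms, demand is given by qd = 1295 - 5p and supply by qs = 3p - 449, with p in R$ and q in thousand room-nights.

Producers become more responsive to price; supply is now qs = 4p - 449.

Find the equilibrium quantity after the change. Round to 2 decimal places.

326.11

Solve the original market: 1295 - 5p = 3p - 449, hence p = 218 and q = 205.
After the shift, demand is qd = 1295 - 5p and supply is qs = 4p - 449.
Setting them equal: 1295 - 5p = 4p - 449 → 1744 = 9p, so p = 1744/9 ≈ 193.7778 and q = 2935/9 ≈ 326.1111.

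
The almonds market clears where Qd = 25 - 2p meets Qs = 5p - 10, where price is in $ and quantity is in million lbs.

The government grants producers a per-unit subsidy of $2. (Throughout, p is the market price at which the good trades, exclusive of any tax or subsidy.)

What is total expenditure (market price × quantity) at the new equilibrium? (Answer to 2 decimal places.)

Original equilibrium: 25 - 2p = 5p - 10 gives 35 = 7p, so p = 5 and Q = 15.
Since sellers receive the price plus the subsidy, the effective supply curve becomes Qs = 5p.
Clearing the new market: 25 - 2p = 5p, so p = 25/7 ≈ 3.5714 and Q = 125/7 ≈ 17.8571.
New expenditure = 3.5714 × 17.8571 = 63.78.

63.78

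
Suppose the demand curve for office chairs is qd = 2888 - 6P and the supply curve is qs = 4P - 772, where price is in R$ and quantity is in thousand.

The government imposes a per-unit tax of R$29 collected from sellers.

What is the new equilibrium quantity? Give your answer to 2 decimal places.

622.40

Solve the original market: 2888 - 6P = 4P - 772, hence P = 366 and q = 692.
Since sellers keep the price net of the tax, the effective supply curve becomes qs = 4P - 888.
Equate the new curves: 2888 - 6P = 4P - 888, giving 3776 = 10P, P = 377.6, q = 622.4.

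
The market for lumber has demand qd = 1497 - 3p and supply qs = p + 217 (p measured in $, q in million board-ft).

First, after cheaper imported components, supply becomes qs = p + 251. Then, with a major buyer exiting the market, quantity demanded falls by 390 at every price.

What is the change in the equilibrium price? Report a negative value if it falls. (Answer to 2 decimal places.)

-106.00

Solve the original market: 1497 - 3p = p + 217, hence p = 320 and q = 537.
After the shift, demand is qd = 1107 - 3p and supply is qs = p + 251.
Setting them equal: 1107 - 3p = p + 251 → 856 = 4p, so p = 214 and q = 465.
Δp = 214 − 320 = -106.00.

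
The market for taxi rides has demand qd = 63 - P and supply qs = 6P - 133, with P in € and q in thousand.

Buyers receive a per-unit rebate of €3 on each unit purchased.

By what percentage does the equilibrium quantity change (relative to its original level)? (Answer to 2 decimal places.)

+7.35

Before the shock: 63 - P = 6P - 133 ⇒ 196 = 7P ⇒ P = 28, q = 35.
Since buyers' out-of-pocket price is the market price minus the rebate, the effective demand curve becomes qd = 66 - P.
New equilibrium: 66 - P = 6P - 133 ⇒ 199 = 7P ⇒ P = 199/7 ≈ 28.4286, q = 263/7 ≈ 37.5714.
%Δq = (37.5714 − 35) / 35 × 100 = +7.35%.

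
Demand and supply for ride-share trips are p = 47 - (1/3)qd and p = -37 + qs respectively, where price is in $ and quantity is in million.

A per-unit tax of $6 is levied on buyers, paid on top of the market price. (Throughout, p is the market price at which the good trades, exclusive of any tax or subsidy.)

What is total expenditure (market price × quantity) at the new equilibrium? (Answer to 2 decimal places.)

1257.75

Before the shock: 141 - 3p = p + 37 ⇒ 104 = 4p ⇒ p = 26, q = 63.
Since buyers pay the price plus the tax, the effective demand curve becomes qd = 123 - 3p.
Setting them equal: 123 - 3p = p + 37 → 86 = 4p, so p = 21.5 and q = 58.5.
New expenditure = 21.5 × 58.5 = 1257.75.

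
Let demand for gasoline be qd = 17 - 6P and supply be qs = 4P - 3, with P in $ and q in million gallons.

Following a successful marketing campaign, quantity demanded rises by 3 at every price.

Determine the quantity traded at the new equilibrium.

Solve the original market: 17 - 6P = 4P - 3, hence P = 2 and q = 5.
The shock moves the curves to qd = 20 - 6P and qs = 4P - 3.
Setting them equal: 20 - 6P = 4P - 3 → 23 = 10P, so P = 2.3 and q = 6.2.

6.2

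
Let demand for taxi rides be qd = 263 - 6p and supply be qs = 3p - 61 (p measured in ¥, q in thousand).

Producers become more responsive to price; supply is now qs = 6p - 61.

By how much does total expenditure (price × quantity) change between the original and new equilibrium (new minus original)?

+1035

Initially, 263 - 6p = 3p - 61, so 324 = 9p and p = 36, q = 47.
The new curves are qd = 263 - 6p (demand) and qs = 6p - 61 (supply).
Equate the new curves: 263 - 6p = 6p - 61, giving 324 = 12p, p = 27, q = 101.
Expenditure moves from 36×47 = 1692 to 27×101 = 2727; change = +1035.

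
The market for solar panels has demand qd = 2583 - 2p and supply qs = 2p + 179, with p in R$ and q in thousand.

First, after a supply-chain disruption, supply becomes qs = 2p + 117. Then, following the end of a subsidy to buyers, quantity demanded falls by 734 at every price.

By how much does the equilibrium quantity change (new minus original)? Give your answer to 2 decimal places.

Solve the original market: 2583 - 2p = 2p + 179, hence p = 601 and q = 1381.
With the change applied: demand qd = 1849 - 2p, supply qs = 2p + 117.
New equilibrium: 1849 - 2p = 2p + 117 ⇒ 1732 = 4p ⇒ p = 433, q = 983.
Δq = 983 − 1381 = -398.00.

-398.00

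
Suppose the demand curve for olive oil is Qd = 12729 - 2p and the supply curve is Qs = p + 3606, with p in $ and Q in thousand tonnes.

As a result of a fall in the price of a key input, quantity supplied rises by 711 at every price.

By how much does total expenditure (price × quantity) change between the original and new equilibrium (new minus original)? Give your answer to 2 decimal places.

-246243.00

Original equilibrium: 12729 - 2p = p + 3606 gives 9123 = 3p, so p = 3041 and Q = 6647.
After the shift, demand is Qd = 12729 - 2p and supply is Qs = p + 4317.
Clearing the new market: 12729 - 2p = p + 4317, so p = 2804 and Q = 7121.
Expenditure moves from 3041×6647 = 20213527 to 2804×7121 = 19967284; change = -246243.00.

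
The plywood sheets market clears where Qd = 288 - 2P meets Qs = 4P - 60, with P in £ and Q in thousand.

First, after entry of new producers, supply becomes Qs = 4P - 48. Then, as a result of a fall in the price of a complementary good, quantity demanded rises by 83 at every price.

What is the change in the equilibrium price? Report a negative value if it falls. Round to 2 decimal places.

+11.83

Before the shock: 288 - 2P = 4P - 60 ⇒ 348 = 6P ⇒ P = 58, Q = 172.
The new curves are Qd = 371 - 2P (demand) and Qs = 4P - 48 (supply).
Setting them equal: 371 - 2P = 4P - 48 → 419 = 6P, so P = 419/6 ≈ 69.8333 and Q = 694/3 ≈ 231.3333.
ΔP = 69.8333 − 58 = +11.83.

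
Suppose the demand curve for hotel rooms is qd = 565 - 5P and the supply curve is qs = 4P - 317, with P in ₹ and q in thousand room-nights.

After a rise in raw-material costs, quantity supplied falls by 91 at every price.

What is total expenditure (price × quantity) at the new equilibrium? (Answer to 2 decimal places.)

Before the shock: 565 - 5P = 4P - 317 ⇒ 882 = 9P ⇒ P = 98, q = 75.
The new curves are qd = 565 - 5P (demand) and qs = 4P - 408 (supply).
Setting them equal: 565 - 5P = 4P - 408 → 973 = 9P, so P = 973/9 ≈ 108.1111 and q = 220/9 ≈ 24.4444.
New expenditure = 108.1111 × 24.4444 = 2642.72.

2642.72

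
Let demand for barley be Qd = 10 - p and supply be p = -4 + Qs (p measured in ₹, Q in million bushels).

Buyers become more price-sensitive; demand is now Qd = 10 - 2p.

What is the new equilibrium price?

Solve the original market: 10 - p = p + 4, hence p = 3 and Q = 7.
After the shift, demand is Qd = 10 - 2p and supply is Qs = p + 4.
Equate the new curves: 10 - 2p = p + 4, giving 6 = 3p, p = 2, Q = 6.

2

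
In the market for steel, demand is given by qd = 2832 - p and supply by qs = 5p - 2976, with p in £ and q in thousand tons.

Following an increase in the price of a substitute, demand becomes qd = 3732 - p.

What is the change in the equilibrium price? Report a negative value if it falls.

+150

Before the shock: 2832 - p = 5p - 2976 ⇒ 5808 = 6p ⇒ p = 968, q = 1864.
The shock moves the curves to qd = 3732 - p and qs = 5p - 2976.
Setting them equal: 3732 - p = 5p - 2976 → 6708 = 6p, so p = 1118 and q = 2614.
Δp = 1118 − 968 = +150.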